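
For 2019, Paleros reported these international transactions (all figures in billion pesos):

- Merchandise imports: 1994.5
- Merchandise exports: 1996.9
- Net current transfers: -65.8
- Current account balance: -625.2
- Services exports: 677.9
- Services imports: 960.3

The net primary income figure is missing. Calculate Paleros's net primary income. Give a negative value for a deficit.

Current account = goods balance + services balance + net primary income + net secondary income
Sum of the known components = -345.8
Net primary income = CA - (known components) = -625.2 - (-345.8) = -279.4

-279.4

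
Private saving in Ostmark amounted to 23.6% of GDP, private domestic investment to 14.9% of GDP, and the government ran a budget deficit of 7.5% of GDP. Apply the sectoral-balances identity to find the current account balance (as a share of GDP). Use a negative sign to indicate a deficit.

1.2

By the sectoral-balances identity, CA = (S_private - I) + (T - G).
Private balance = 23.6 - 14.9 = 8.7
Government balance (T - G) = -7.5
CA = 8.7 + (-7.5) = 1.2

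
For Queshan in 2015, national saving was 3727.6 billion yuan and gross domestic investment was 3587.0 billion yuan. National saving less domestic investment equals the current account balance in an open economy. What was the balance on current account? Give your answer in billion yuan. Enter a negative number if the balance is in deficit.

140.6

CA = S - I = 3727.6 - 3587.0 = 140.6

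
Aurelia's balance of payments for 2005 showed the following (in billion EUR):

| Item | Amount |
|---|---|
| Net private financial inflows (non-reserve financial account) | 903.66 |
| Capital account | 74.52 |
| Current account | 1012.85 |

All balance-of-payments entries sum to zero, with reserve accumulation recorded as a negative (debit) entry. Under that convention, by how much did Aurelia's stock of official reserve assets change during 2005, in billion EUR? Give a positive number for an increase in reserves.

Official reserve transactions balance = -(1012.85 + 74.52 + 903.66) = -1991.03
An accumulation of reserves is recorded as a debit (negative entry), so the change in the stock of reserves is the negative of that balance.
Change in official reserves = -(-1991.03) = 1991.03

1991.03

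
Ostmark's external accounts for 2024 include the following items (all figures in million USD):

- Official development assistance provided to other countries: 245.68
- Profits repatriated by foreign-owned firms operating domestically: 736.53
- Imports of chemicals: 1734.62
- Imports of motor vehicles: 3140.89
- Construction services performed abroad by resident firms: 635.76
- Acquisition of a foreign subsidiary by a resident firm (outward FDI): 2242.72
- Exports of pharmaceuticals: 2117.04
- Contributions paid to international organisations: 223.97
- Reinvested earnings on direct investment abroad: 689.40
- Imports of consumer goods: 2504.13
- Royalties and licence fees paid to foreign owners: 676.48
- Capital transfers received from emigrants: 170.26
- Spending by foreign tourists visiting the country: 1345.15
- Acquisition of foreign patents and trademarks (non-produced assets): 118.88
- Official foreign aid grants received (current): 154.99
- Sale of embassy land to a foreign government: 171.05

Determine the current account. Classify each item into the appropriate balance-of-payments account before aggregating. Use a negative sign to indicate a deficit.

Goods: 2117.04 - 3140.89 - 2504.13 - 1734.62 = -5262.60
Services: 1345.15 - 676.48 + 635.76 = 1304.43
Primary income: -736.53 + 689.40 = -47.13
Secondary income: -245.68 + 154.99 - 223.97 = -314.66
Current account = (-5262.60) + 1304.43 + (-47.13) + (-314.66) = -4319.96
(Excluded from the current account — financial account: acquisition of a foreign subsidiary by a resident firm (outward FDI) 2242.72; capital account: capital transfers received from emigrants 170.26, acquisition of foreign patents and trademarks (non-produced assets) 118.88, sale of embassy land to a foreign government 171.05.)

-4319.96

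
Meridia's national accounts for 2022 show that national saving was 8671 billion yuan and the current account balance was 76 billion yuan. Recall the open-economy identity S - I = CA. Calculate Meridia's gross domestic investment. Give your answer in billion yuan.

I = S - CA = 8671 - 76 = 8595

8595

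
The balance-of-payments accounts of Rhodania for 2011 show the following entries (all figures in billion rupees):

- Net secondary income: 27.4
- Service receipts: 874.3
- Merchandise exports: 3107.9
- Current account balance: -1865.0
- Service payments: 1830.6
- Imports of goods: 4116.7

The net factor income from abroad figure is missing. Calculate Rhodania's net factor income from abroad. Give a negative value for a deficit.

72.7

Current account = goods balance + services balance + net primary income + net secondary income
Sum of the known components = -1937.7
Net factor income from abroad = CA - (known components) = -1865.0 - (-1937.7) = 72.7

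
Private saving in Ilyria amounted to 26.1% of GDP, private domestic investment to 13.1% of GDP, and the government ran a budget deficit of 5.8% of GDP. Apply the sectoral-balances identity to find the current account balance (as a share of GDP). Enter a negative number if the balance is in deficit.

By the sectoral-balances identity, CA = (S_private - I) + (T - G).
Private balance = 26.1 - 13.1 = 13.0
Government balance (T - G) = -5.8
CA = 13.0 + (-5.8) = 7.2

7.2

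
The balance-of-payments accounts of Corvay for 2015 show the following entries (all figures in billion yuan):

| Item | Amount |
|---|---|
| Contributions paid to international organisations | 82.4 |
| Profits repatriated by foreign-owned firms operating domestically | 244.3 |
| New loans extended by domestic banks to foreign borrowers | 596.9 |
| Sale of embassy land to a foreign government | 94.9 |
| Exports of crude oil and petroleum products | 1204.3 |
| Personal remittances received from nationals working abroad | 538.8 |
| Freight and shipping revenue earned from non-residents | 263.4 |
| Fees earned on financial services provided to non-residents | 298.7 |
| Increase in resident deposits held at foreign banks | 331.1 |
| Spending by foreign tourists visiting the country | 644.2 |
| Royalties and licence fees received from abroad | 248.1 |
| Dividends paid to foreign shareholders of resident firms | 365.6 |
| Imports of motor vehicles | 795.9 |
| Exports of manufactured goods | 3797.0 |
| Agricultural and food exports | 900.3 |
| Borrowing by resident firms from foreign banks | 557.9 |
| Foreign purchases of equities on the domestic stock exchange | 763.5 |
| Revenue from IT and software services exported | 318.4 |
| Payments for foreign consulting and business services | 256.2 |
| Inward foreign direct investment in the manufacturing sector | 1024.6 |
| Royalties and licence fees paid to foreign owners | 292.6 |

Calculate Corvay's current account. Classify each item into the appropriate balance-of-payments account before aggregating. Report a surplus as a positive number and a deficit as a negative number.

Goods: -795.9 + 3797.0 + 1204.3 + 900.3 = 5105.7
Services: 644.2 - 292.6 + 263.4 + 248.1 - 256.2 + 298.7 + 318.4 = 1224.0
Primary income: -244.3 - 365.6 = -609.9
Secondary income: 538.8 - 82.4 = 456.4
Current account = 5105.7 + 1224.0 + (-609.9) + 456.4 = 6176.2
(Excluded from the current account — financial account: new loans extended by domestic banks to foreign borrowers 596.9, increase in resident deposits held at foreign banks 331.1, borrowing by resident firms from foreign banks 557.9, foreign purchases of equities on the domestic stock exchange 763.5, inward foreign direct investment in the manufacturing sector 1024.6; capital account: sale of embassy land to a foreign government 94.9.)

6176.2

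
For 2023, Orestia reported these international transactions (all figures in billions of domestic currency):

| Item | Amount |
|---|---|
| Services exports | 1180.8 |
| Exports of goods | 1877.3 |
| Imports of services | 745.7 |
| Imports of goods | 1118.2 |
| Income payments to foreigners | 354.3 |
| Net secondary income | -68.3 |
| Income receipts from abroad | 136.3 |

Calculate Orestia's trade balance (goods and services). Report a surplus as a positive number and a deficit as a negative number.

Goods balance = 1877.3 - 1118.2 = 759.1
Services balance = 1180.8 - 745.7 = 435.1
Trade balance (goods + services) = 759.1 + 435.1 = 1194.2

1194.2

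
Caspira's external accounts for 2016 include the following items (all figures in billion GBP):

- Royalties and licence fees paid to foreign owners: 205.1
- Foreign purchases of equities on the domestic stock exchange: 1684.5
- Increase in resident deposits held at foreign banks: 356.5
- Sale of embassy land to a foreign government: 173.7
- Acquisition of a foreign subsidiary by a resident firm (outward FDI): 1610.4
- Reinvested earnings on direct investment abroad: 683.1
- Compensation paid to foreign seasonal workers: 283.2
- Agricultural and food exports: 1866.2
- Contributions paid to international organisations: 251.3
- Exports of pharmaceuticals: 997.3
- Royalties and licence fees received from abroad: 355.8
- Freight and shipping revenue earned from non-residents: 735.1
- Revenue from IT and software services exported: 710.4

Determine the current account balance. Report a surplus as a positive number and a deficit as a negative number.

Goods: 1866.2 + 997.3 = 2863.5
Services: 710.4 + 355.8 - 205.1 + 735.1 = 1596.2
Primary income: 683.1 - 283.2 = 399.9
Secondary income: -251.3
Current account = 2863.5 + 1596.2 + 399.9 + (-251.3) = 4608.3
(Excluded from the current account — financial account: foreign purchases of equities on the domestic stock exchange 1684.5, increase in resident deposits held at foreign banks 356.5, acquisition of a foreign subsidiary by a resident firm (outward FDI) 1610.4; capital account: sale of embassy land to a foreign government 173.7.)

4608.3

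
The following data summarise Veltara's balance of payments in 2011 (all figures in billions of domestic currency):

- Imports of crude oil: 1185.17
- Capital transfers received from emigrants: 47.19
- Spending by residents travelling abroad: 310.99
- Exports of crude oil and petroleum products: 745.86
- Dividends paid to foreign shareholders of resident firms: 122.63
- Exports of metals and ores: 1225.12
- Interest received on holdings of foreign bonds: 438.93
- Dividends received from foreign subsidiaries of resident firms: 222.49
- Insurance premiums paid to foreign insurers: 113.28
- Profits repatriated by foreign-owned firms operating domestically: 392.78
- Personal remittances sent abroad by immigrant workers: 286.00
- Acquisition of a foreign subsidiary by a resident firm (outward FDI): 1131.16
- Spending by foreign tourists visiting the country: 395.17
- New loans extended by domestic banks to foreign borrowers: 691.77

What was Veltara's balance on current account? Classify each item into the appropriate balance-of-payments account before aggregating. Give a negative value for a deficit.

616.72

Goods: 1225.12 + 745.86 - 1185.17 = 785.81
Services: -113.28 + 395.17 - 310.99 = -29.10
Primary income: 438.93 - 392.78 - 122.63 + 222.49 = 146.01
Secondary income: -286.00
Current account = 785.81 + (-29.10) + 146.01 + (-286.00) = 616.72
(Excluded from the current account — capital account: capital transfers received from emigrants 47.19; financial account: acquisition of a foreign subsidiary by a resident firm (outward FDI) 1131.16, new loans extended by domestic banks to foreign borrowers 691.77.)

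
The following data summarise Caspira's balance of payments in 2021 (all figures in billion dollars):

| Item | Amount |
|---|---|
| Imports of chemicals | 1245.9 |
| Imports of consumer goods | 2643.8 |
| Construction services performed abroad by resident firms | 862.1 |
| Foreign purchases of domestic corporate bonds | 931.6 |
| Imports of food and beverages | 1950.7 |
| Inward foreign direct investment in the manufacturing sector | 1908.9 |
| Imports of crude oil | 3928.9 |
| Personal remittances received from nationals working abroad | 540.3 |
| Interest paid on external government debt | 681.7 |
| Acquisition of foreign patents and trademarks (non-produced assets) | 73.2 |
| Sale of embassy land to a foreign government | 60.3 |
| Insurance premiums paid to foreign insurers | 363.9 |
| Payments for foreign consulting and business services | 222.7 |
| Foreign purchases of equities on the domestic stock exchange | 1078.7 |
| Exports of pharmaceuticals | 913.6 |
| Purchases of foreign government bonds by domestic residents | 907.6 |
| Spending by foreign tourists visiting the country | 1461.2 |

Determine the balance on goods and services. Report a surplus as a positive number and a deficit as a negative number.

Goods: -1950.7 - 2643.8 - 3928.9 + 913.6 - 1245.9 = -8855.7
Services: 862.1 - 363.9 + 1461.2 - 222.7 = 1736.7
Trade balance = -8855.7 + 1736.7 = -7119.0
(Excluded from the trade balance — financial account: foreign purchases of domestic corporate bonds 931.6, inward foreign direct investment in the manufacturing sector 1908.9, foreign purchases of equities on the domestic stock exchange 1078.7, purchases of foreign government bonds by domestic residents 907.6; secondary income: personal remittances received from nationals working abroad 540.3; primary income: interest paid on external government debt 681.7; capital account: acquisition of foreign patents and trademarks (non-produced assets) 73.2, sale of embassy land to a foreign government 60.3.)

-7119.0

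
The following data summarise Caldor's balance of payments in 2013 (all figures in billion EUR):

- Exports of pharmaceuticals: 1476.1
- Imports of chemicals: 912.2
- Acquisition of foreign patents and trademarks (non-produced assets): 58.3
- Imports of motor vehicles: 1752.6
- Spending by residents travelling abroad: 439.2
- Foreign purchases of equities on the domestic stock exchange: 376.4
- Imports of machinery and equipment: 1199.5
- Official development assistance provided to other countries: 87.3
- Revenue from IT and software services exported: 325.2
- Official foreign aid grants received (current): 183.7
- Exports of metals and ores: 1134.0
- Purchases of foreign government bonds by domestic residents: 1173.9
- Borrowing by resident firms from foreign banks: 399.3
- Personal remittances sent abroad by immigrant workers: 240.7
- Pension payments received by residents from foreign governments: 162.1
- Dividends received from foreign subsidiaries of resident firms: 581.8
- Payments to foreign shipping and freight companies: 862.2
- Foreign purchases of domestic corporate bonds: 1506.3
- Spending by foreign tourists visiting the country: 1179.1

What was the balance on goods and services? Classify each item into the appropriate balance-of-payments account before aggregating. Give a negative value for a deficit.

Goods: -912.2 + 1476.1 - 1752.6 - 1199.5 + 1134.0 = -1254.2
Services: 325.2 - 439.2 - 862.2 + 1179.1 = 202.9
Trade balance = -1254.2 + 202.9 = -1051.3
(Excluded from the trade balance — capital account: acquisition of foreign patents and trademarks (non-produced assets) 58.3; financial account: foreign purchases of equities on the domestic stock exchange 376.4, purchases of foreign government bonds by domestic residents 1173.9, borrowing by resident firms from foreign banks 399.3, foreign purchases of domestic corporate bonds 1506.3; secondary income: official development assistance provided to other countries 87.3, official foreign aid grants received (current) 183.7, personal remittances sent abroad by immigrant workers 240.7, pension payments received by residents from foreign governments 162.1; primary income: dividends received from foreign subsidiaries of resident firms 581.8.)

-1051.3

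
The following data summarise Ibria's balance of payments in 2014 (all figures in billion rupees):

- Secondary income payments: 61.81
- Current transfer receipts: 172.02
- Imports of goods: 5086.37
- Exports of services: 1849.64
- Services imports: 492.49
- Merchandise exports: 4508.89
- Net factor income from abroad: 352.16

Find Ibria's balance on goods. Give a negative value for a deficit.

-577.48

Goods balance = 4508.89 - 5086.37 = -577.48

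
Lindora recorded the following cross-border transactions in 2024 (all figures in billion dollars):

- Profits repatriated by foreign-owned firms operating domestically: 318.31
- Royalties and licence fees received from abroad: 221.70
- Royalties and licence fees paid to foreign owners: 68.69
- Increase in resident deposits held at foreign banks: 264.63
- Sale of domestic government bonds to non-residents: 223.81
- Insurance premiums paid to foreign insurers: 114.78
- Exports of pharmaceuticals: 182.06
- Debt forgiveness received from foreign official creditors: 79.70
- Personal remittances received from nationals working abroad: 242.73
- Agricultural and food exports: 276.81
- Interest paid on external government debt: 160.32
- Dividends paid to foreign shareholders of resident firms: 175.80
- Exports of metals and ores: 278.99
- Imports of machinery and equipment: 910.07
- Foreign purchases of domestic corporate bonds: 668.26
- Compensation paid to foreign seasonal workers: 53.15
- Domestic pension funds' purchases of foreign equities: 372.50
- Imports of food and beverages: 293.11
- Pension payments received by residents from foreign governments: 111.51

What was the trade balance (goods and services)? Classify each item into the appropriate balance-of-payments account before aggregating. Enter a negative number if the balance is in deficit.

-427.09

Goods: -293.11 - 910.07 + 276.81 + 278.99 + 182.06 = -465.32
Services: 221.70 - 68.69 - 114.78 = 38.23
Trade balance = -465.32 + 38.23 = -427.09
(Excluded from the trade balance — primary income: profits repatriated by foreign-owned firms operating domestically 318.31, interest paid on external government debt 160.32, dividends paid to foreign shareholders of resident firms 175.80, compensation paid to foreign seasonal workers 53.15; financial account: increase in resident deposits held at foreign banks 264.63, sale of domestic government bonds to non-residents 223.81, foreign purchases of domestic corporate bonds 668.26, domestic pension funds' purchases of foreign equities 372.50; capital account: debt forgiveness received from foreign official creditors 79.70; secondary income: personal remittances received from nationals working abroad 242.73, pension payments received by residents from foreign governments 111.51.)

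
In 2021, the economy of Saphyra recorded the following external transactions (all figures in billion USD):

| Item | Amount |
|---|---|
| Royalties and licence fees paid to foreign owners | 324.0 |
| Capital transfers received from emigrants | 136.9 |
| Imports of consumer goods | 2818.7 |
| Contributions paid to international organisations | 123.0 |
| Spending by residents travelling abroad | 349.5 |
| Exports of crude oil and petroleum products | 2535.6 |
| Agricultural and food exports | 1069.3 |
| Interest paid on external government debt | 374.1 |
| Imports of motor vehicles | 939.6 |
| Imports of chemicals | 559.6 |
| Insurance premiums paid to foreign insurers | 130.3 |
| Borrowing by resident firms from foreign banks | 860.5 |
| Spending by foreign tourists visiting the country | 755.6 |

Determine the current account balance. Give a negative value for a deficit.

Goods: 1069.3 - 2818.7 - 559.6 - 939.6 + 2535.6 = -713.0
Services: -324.0 + 755.6 - 130.3 - 349.5 = -48.2
Primary income: -374.1
Secondary income: -123.0
Current account = (-713.0) + (-48.2) + (-374.1) + (-123.0) = -1258.3
(Excluded from the current account — capital account: capital transfers received from emigrants 136.9; financial account: borrowing by resident firms from foreign banks 860.5.)

-1258.3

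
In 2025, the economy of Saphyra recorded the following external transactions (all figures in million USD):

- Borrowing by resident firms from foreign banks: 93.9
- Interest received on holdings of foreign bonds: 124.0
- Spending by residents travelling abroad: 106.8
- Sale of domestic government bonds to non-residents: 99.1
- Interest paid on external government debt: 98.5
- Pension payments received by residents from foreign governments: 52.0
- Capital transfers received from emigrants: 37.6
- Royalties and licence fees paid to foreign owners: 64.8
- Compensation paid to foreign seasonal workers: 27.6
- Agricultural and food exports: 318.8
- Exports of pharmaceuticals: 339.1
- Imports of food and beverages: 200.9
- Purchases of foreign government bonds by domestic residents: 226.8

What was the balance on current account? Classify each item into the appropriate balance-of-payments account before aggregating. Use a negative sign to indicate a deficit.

Goods: -200.9 + 339.1 + 318.8 = 457.0
Services: -106.8 - 64.8 = -171.6
Primary income: 124.0 - 27.6 - 98.5 = -2.1
Secondary income: 52.0
Current account = 457.0 + (-171.6) + (-2.1) + 52.0 = 335.3
(Excluded from the current account — financial account: borrowing by resident firms from foreign banks 93.9, sale of domestic government bonds to non-residents 99.1, purchases of foreign government bonds by domestic residents 226.8; capital account: capital transfers received from emigrants 37.6.)

335.3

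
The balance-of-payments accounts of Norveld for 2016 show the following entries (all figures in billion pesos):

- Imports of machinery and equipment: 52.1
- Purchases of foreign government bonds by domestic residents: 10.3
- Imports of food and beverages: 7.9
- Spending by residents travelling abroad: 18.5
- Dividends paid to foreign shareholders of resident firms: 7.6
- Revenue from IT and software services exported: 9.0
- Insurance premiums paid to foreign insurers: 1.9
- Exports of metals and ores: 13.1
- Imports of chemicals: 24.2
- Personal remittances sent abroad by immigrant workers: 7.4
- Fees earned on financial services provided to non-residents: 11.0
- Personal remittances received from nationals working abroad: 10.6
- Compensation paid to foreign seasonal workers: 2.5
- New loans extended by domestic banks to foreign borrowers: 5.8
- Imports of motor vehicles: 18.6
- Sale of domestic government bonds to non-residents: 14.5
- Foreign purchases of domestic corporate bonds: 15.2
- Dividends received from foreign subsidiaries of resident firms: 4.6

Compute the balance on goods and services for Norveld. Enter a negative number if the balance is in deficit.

-90.1

Goods: -52.1 - 24.2 - 18.6 + 13.1 - 7.9 = -89.7
Services: -1.9 + 9.0 - 18.5 + 11.0 = -0.4
Trade balance = -89.7 + (-0.4) = -90.1
(Excluded from the trade balance — financial account: purchases of foreign government bonds by domestic residents 10.3, new loans extended by domestic banks to foreign borrowers 5.8, sale of domestic government bonds to non-residents 14.5, foreign purchases of domestic corporate bonds 15.2; primary income: dividends paid to foreign shareholders of resident firms 7.6, compensation paid to foreign seasonal workers 2.5, dividends received from foreign subsidiaries of resident firms 4.6; secondary income: personal remittances sent abroad by immigrant workers 7.4, personal remittances received from nationals working abroad 10.6.)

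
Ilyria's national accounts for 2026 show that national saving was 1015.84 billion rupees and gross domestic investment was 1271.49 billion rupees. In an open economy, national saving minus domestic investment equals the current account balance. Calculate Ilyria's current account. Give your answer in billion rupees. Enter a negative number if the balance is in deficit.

S - I = CA (net lending to the rest of the world).
CA = S - I = 1015.84 - 1271.49 = -255.65

-255.65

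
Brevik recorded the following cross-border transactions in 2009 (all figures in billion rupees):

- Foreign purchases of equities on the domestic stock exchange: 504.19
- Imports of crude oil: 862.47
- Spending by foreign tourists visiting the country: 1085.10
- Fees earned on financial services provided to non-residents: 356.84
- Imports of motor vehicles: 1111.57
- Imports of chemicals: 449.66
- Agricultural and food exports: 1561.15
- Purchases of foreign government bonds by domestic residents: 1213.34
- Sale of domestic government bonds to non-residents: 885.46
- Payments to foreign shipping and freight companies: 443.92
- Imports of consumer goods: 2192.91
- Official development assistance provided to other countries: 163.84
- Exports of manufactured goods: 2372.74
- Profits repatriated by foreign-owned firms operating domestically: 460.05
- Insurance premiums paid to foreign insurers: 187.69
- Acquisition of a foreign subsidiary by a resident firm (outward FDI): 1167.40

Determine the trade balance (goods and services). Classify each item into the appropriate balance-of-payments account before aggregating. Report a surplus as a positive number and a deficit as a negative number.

127.61

Goods: 2372.74 - 862.47 - 2192.91 + 1561.15 - 1111.57 - 449.66 = -682.72
Services: 356.84 - 187.69 - 443.92 + 1085.10 = 810.33
Trade balance = -682.72 + 810.33 = 127.61
(Excluded from the trade balance — financial account: foreign purchases of equities on the domestic stock exchange 504.19, purchases of foreign government bonds by domestic residents 1213.34, sale of domestic government bonds to non-residents 885.46, acquisition of a foreign subsidiary by a resident firm (outward FDI) 1167.40; secondary income: official development assistance provided to other countries 163.84; primary income: profits repatriated by foreign-owned firms operating domestically 460.05.)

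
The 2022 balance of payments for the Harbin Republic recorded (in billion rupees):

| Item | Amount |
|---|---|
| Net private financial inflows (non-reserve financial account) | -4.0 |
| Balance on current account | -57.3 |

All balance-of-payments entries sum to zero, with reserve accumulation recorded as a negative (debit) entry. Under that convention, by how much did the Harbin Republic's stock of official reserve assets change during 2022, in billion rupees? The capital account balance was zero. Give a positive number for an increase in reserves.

Official reserve transactions balance = -((-57.3) + (-4.0)) = 61.3
An accumulation of reserves is recorded as a debit (negative entry), so the change in the stock of reserves is the negative of that balance.
Change in official reserves = -(61.3) = -61.3

-61.3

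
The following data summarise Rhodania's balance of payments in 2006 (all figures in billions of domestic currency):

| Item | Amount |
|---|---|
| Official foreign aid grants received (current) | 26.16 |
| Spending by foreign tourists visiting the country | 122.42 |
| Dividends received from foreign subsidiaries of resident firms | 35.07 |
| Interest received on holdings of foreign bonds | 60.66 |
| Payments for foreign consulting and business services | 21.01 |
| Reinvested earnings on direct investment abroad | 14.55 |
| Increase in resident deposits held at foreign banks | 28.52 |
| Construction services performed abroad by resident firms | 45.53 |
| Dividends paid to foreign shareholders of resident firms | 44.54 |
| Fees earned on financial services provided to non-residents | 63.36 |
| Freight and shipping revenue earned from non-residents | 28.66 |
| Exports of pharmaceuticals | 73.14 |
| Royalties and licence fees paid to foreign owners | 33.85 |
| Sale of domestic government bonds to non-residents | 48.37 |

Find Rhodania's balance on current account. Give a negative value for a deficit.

370.15

Goods: 73.14
Services: 45.53 - 33.85 - 21.01 + 28.66 + 63.36 + 122.42 = 205.11
Primary income: -44.54 + 60.66 + 14.55 + 35.07 = 65.74
Secondary income: 26.16
Current account = 73.14 + 205.11 + 65.74 + 26.16 = 370.15
(Excluded from the current account — financial account: increase in resident deposits held at foreign banks 28.52, sale of domestic government bonds to non-residents 48.37.)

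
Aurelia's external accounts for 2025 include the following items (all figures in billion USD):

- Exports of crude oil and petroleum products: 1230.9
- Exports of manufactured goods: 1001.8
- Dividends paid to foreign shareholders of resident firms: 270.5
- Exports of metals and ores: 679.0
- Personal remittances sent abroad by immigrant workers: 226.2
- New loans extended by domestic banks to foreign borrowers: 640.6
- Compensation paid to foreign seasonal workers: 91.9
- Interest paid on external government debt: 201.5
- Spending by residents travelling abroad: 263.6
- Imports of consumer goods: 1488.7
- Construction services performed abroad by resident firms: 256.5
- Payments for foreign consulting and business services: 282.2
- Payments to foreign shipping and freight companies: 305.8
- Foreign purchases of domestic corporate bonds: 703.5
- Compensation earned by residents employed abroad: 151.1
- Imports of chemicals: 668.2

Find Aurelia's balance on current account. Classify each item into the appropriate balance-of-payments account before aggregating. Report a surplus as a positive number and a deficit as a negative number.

-479.3

Goods: 1001.8 - 1488.7 + 1230.9 + 679.0 - 668.2 = 754.8
Services: -282.2 - 305.8 + 256.5 - 263.6 = -595.1
Primary income: -201.5 - 91.9 - 270.5 + 151.1 = -412.8
Secondary income: -226.2
Current account = 754.8 + (-595.1) + (-412.8) + (-226.2) = -479.3
(Excluded from the current account — financial account: new loans extended by domestic banks to foreign borrowers 640.6, foreign purchases of domestic corporate bonds 703.5.)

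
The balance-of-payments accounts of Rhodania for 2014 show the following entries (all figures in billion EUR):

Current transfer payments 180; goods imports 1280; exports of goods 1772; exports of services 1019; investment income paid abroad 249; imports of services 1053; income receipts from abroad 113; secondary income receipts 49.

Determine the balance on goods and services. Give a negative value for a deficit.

Goods balance = 1772 - 1280 = 492
Services balance = 1019 - 1053 = -34
Trade balance (goods + services) = 492 + (-34) = 458

458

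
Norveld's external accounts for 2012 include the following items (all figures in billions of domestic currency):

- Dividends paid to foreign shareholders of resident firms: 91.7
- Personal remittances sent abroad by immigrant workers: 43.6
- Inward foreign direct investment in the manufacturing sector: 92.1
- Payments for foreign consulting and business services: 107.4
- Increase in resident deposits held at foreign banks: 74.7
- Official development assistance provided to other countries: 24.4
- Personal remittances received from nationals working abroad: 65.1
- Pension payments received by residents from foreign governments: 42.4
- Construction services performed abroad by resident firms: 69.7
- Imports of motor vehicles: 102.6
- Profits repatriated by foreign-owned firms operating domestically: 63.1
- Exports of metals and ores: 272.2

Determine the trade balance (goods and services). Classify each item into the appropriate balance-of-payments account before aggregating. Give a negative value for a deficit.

Goods: -102.6 + 272.2 = 169.6
Services: -107.4 + 69.7 = -37.7
Trade balance = 169.6 + (-37.7) = 131.9
(Excluded from the trade balance — primary income: dividends paid to foreign shareholders of resident firms 91.7, profits repatriated by foreign-owned firms operating domestically 63.1; secondary income: personal remittances sent abroad by immigrant workers 43.6, official development assistance provided to other countries 24.4, personal remittances received from nationals working abroad 65.1, pension payments received by residents from foreign governments 42.4; financial account: inward foreign direct investment in the manufacturing sector 92.1, increase in resident deposits held at foreign banks 74.7.)

131.9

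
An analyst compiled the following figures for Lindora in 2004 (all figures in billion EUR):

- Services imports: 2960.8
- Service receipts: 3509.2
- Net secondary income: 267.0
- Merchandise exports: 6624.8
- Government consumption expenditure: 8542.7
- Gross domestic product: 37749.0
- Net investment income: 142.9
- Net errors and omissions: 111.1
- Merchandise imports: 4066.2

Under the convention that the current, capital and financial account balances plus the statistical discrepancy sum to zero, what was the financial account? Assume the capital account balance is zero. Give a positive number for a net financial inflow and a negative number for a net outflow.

Goods balance = 6624.8 - 4066.2 = 2558.6
Services balance = 3509.2 - 2960.8 = 548.4
Trade balance (goods + services) = 2558.6 + 548.4 = 3107.0
Net primary income = 142.9
Net secondary income = 267.0
Current account = 3107.0 + 142.9 + 267.0 = 3516.9
Financial account = -(3516.9 + 111.1) = -3628.0

-3628.0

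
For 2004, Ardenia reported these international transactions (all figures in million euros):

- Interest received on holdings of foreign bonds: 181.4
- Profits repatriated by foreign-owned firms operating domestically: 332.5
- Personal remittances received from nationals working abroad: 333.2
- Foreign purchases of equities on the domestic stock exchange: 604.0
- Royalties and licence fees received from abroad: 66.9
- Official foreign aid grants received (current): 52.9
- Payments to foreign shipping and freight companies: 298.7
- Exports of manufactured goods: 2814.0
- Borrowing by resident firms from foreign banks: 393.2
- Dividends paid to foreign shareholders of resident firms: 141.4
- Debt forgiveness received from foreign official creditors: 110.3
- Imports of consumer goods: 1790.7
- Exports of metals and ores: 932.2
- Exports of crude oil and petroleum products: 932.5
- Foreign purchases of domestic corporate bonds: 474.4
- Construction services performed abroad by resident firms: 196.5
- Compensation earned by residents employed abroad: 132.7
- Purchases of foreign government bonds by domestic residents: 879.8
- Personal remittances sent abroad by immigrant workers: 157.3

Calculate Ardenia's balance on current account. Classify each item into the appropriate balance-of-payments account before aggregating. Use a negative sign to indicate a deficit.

2921.7

Goods: -1790.7 + 2814.0 + 932.2 + 932.5 = 2888.0
Services: 196.5 - 298.7 + 66.9 = -35.3
Primary income: -141.4 - 332.5 + 132.7 + 181.4 = -159.8
Secondary income: 52.9 + 333.2 - 157.3 = 228.8
Current account = 2888.0 + (-35.3) + (-159.8) + 228.8 = 2921.7
(Excluded from the current account — financial account: foreign purchases of equities on the domestic stock exchange 604.0, borrowing by resident firms from foreign banks 393.2, foreign purchases of domestic corporate bonds 474.4, purchases of foreign government bonds by domestic residents 879.8; capital account: debt forgiveness received from foreign official creditors 110.3.)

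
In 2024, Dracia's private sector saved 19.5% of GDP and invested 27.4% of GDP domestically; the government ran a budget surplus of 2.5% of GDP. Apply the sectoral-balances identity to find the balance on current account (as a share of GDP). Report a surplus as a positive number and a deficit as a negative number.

-5.4

By the sectoral-balances identity, CA = (S_private - I) + (T - G).
Private balance = 19.5 - 27.4 = -7.9
Government balance (T - G) = 2.5
CA = -7.9 + 2.5 = -5.4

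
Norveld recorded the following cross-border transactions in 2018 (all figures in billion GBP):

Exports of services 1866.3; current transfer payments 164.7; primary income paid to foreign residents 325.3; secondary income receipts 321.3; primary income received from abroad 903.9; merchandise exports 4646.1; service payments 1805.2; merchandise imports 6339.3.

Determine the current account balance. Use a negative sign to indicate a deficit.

-896.9

Goods balance = 4646.1 - 6339.3 = -1693.2
Services balance = 1866.3 - 1805.2 = 61.1
Trade balance (goods + services) = -1693.2 + 61.1 = -1632.1
Net primary income = 903.9 - 325.3 = 578.6
Net secondary income = 321.3 - 164.7 = 156.6
Current account = -1632.1 + 578.6 + 156.6 = -896.9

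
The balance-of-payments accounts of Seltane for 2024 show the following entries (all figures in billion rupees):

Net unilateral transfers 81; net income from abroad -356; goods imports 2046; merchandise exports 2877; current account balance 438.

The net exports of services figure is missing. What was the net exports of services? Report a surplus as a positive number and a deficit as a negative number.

-118

Current account = goods balance + services balance + net primary income + net secondary income
Sum of the known components = 556
Net exports of services = CA - (known components) = 438 - 556 = -118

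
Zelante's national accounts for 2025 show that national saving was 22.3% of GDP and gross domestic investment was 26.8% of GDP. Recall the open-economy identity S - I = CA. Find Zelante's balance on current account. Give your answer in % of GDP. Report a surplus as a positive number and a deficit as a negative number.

-4.5

CA = S - I = 22.3 - 26.8 = -4.5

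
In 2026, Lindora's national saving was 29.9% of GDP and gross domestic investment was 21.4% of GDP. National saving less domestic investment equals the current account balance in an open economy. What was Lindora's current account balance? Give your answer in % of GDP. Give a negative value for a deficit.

8.5

CA = S - I = 29.9 - 21.4 = 8.5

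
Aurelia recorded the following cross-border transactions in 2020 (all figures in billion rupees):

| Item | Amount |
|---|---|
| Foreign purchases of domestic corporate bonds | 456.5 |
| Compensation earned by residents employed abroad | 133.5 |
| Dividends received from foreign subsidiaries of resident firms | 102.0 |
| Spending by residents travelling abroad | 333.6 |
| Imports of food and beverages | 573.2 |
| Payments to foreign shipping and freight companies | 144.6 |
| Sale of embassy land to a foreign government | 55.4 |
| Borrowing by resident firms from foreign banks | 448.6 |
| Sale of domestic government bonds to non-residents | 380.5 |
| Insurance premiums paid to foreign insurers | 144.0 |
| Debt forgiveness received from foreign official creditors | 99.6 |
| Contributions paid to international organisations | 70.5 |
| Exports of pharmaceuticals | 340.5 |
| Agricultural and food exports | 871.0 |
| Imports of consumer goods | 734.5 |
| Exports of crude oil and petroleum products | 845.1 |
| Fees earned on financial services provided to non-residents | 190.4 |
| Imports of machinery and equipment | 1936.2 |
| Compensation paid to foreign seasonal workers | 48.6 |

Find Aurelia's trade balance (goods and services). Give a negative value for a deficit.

Goods: 340.5 + 871.0 - 1936.2 + 845.1 - 573.2 - 734.5 = -1187.3
Services: -333.6 - 144.0 - 144.6 + 190.4 = -431.8
Trade balance = -1187.3 + (-431.8) = -1619.1
(Excluded from the trade balance — financial account: foreign purchases of domestic corporate bonds 456.5, borrowing by resident firms from foreign banks 448.6, sale of domestic government bonds to non-residents 380.5; primary income: compensation earned by residents employed abroad 133.5, dividends received from foreign subsidiaries of resident firms 102.0, compensation paid to foreign seasonal workers 48.6; capital account: sale of embassy land to a foreign government 55.4, debt forgiveness received from foreign official creditors 99.6; secondary income: contributions paid to international organisations 70.5.)

-1619.1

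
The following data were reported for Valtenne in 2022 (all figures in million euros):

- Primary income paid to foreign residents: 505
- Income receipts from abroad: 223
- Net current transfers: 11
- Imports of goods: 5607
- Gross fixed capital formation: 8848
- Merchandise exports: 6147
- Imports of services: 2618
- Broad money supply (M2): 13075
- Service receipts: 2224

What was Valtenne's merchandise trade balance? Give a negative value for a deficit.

540

Goods balance = 6147 - 5607 = 540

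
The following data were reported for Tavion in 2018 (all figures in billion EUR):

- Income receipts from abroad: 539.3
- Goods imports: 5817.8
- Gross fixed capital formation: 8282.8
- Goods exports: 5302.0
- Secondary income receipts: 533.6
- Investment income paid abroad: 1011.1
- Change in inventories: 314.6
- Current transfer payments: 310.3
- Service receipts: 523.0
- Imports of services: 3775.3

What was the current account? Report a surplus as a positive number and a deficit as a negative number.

-4016.6

Goods balance = 5302.0 - 5817.8 = -515.8
Services balance = 523.0 - 3775.3 = -3252.3
Trade balance (goods + services) = -515.8 + (-3252.3) = -3768.1
Net primary income = 539.3 - 1011.1 = -471.8
Net secondary income = 533.6 - 310.3 = 223.3
Current account = -3768.1 + (-471.8) + 223.3 = -4016.6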